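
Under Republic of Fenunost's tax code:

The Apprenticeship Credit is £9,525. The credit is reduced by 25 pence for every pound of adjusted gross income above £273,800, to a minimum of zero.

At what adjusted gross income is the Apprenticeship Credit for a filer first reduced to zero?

£311,900

The credit falls by 25% of each pound above £273,800, so it reaches zero when the excess is £9,525 / 25% = £38,100: income = £273,800 + £38,100 = £311,900.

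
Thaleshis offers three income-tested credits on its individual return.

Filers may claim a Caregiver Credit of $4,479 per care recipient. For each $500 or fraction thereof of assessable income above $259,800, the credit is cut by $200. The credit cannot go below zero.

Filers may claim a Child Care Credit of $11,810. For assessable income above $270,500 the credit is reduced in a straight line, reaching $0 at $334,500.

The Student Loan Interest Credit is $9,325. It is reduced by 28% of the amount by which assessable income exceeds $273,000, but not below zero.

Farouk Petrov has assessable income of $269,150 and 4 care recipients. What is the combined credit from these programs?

$35,251

Caregiver Credit: base = 4 × $4,479 = $17,916. income exceeds $259,800 by $9,350, which is 19 full-or-partial $500 increments; reduction = 19 × $200 = $3,800, leaving $14,116.
Child Care Credit: $269,150 is at or below the $270,500 threshold, so the full $11,810 applies.
Student Loan Interest Credit: $269,150 is at or below the $273,000 threshold, so the full $9,325 applies.
Total: $14,116 + $11,810 + $9,325 = $35,251.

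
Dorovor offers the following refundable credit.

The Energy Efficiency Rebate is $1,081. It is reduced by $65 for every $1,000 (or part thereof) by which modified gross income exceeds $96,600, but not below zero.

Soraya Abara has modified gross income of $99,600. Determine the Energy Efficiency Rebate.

Energy Efficiency Rebate: income exceeds $96,600 by $3,000, which is 3 full-or-partial $1,000 increments; reduction = 3 × $65 = $195, leaving $886.

$886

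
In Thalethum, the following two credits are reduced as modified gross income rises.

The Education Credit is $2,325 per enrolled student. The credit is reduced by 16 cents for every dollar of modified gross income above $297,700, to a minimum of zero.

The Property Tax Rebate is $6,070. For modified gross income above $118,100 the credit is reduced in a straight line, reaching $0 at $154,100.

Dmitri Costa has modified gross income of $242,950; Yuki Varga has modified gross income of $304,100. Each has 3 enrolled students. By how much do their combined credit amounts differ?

$1,024

Dmitri ($242,950): Education Credit: base = 3 × $2,325 = $6,975. $242,950 is at or below the $297,700 threshold, so the full $6,975 applies. Property Tax Rebate: $242,950 is at or above $154,100, so the credit is $0. total $6,975 + $0 = $6,975
Yuki ($304,100): Education Credit: base = 3 × $2,325 = $6,975. 16% of the $6,400 excess over $297,700 is $1,024; credit = $6,975 − $1,024 = $5,951. Property Tax Rebate: $304,100 is at or above $154,100, so the credit is $0. total $5,951 + $0 = $5,951
Difference: |$6,975 − $5,951| = $1,024.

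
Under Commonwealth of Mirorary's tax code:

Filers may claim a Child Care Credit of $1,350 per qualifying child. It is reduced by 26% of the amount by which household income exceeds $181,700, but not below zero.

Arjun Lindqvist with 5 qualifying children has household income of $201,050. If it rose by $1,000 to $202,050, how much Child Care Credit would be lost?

At $201,050 — base = 5 × $1,350 = $6,750. 26% of the $19,350 excess over $181,700 is $5,031; credit = $6,750 − $5,031 = $1,719.
At $202,050 — base = 5 × $1,350 = $6,750. 26% of the $20,350 excess over $181,700 is $5,291; credit = $6,750 − $5,291 = $1,459.
Lost: $1,719 − $1,459 = $260.

$260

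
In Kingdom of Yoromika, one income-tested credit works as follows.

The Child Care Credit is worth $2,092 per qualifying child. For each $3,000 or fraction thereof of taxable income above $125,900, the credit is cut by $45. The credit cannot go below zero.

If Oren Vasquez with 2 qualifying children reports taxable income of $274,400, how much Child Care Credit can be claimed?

$1,934

Child Care Credit: base = 2 × $2,092 = $4,184. income exceeds $125,900 by $148,500, which is 50 full-or-partial $3,000 increments; reduction = 50 × $45 = $2,250, leaving $1,934.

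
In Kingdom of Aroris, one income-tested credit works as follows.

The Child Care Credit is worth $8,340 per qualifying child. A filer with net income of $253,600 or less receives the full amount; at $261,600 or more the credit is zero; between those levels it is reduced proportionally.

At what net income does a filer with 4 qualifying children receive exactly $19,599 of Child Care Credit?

Full credit = 4 × $8,340 = $33,360.
$19,599 is 19,599/33,360 of the full $33,360, so 13,761/33,360 of the $8,000 range has been used: income = $253,600 + $8,000 × 13,761/33,360 = $256,900.

$256,900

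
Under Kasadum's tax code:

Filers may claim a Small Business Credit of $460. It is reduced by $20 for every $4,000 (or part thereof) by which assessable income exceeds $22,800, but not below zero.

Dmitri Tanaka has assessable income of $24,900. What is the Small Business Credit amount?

$440

Small Business Credit: income exceeds $22,800 by $2,100, which is 1 full-or-partial $4,000 increment; reduction = 1 × $20 = $20, leaving $440.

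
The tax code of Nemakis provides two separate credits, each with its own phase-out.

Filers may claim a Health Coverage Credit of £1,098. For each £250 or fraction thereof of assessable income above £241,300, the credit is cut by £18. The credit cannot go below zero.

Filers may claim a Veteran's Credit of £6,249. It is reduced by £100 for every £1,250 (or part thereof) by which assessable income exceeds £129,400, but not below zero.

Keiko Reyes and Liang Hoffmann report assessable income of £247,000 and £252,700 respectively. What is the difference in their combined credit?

Keiko (£247,000): Health Coverage Credit: income exceeds £241,300 by £5,700, which is 23 full-or-partial £250 increments; reduction = 23 × £18 = £414, leaving £684. Veteran's Credit: income exceeds £129,400 by £117,600 → 95 increments × £100 = £9,500 ≥ base, so the credit is £0. total £684 + £0 = £684
Liang (£252,700): Health Coverage Credit: income exceeds £241,300 by £11,400, which is 46 full-or-partial £250 increments; reduction = 46 × £18 = £828, leaving £270. Veteran's Credit: income exceeds £129,400 by £123,300 → 99 increments × £100 = £9,900 ≥ base, so the credit is £0. total £270 + £0 = £270
Difference: |£684 − £270| = £414.

£414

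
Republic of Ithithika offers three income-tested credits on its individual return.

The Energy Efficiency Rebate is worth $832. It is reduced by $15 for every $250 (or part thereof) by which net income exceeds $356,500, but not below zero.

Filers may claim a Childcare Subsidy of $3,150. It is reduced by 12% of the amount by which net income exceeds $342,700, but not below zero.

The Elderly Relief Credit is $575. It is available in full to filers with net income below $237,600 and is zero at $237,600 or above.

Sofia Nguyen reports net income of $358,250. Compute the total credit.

$2,011

Energy Efficiency Rebate: income exceeds $356,500 by $1,750, which is 7 full-or-partial $250 increments; reduction = 7 × $15 = $105, leaving $727.
Childcare Subsidy: 12% of the $15,550 excess over $342,700 is $1,866; credit = $3,150 − $1,866 = $1,284.
Elderly Relief Credit: $358,250 meets or exceeds the $237,600 cutoff, so the credit is $0.
Total: $727 + $1,284 + $0 = $2,011.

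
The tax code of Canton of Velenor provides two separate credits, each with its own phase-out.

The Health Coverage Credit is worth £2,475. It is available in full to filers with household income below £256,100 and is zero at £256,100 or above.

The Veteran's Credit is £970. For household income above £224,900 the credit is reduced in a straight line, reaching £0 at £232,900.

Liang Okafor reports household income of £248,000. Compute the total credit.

£2,475

Health Coverage Credit: £248,000 is below the £256,100 cutoff, so the full £2,475 applies.
Veteran's Credit: £248,000 is at or above £232,900, so the credit is £0.
Total: £2,475 + £0 = £2,475.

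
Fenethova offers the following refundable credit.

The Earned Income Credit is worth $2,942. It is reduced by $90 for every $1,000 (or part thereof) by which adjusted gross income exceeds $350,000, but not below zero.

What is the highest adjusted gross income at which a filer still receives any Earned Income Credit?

$382,000

After 32 increments the reduction is 32 × $90 = $2,880, leaving $62; one more increment wipes it out. Increment 32 ends at excess 32 × $1,000 = $32,000, so the highest qualifying income is $350,000 + $32,000 = $382,000.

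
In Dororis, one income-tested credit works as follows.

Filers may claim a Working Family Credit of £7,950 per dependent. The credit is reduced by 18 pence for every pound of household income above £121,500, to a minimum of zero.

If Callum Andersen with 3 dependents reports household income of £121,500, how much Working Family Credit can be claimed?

Working Family Credit: base = 3 × £7,950 = £23,850. £121,500 is at or below the £121,500 threshold, so the full £23,850 applies.

£23,850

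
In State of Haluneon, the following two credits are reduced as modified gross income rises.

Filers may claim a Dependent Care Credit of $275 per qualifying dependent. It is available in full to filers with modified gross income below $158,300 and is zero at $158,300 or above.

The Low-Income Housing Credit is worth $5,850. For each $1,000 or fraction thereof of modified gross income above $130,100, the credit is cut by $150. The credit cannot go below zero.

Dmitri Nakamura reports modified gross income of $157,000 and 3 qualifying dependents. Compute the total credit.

$2,625

Dependent Care Credit: base = 3 × $275 = $825. $157,000 is below the $158,300 cutoff, so the full $825 applies.
Low-Income Housing Credit: income exceeds $130,100 by $26,900, which is 27 full-or-partial $1,000 increments; reduction = 27 × $150 = $4,050, leaving $1,800.
Total: $825 + $1,800 = $2,625.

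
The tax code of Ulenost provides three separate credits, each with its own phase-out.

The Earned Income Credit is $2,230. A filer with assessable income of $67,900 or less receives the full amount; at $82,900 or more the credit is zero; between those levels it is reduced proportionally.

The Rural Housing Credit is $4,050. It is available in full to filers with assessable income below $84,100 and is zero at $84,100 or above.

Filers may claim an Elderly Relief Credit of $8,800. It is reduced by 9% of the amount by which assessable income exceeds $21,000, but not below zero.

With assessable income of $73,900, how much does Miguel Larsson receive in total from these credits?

$9,427

Earned Income Credit: $73,900 is $6,000 into a $15,000 phase-out range, leaving 9,000/15,000 of the credit: $2,230 × 9,000/15,000 = $1,338.
Rural Housing Credit: $73,900 is below the $84,100 cutoff, so the full $4,050 applies.
Elderly Relief Credit: 9% of the $52,900 excess over $21,000 is $4,761; credit = $8,800 − $4,761 = $4,039.
Total: $1,338 + $4,050 + $4,039 = $9,427.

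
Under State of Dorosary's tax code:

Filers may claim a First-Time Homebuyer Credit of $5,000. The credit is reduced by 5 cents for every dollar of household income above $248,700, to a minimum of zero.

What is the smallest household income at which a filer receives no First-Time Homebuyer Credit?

The credit falls by 5% of each dollar above $248,700, so it reaches zero when the excess is $5,000 / 5% = $100,000: income = $248,700 + $100,000 = $348,700.

$348,700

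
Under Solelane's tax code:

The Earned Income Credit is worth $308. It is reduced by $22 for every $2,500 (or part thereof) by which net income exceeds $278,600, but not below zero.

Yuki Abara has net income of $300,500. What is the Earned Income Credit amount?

$110

Earned Income Credit: income exceeds $278,600 by $21,900, which is 9 full-or-partial $2,500 increments; reduction = 9 × $22 = $198, leaving $110.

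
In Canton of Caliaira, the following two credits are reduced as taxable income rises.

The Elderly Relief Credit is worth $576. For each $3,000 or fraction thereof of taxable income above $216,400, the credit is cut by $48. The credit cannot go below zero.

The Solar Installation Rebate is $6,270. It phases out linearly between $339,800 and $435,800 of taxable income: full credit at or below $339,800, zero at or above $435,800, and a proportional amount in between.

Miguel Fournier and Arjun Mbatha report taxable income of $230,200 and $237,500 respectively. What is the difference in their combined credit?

Miguel ($230,200): Elderly Relief Credit: income exceeds $216,400 by $13,800, which is 5 full-or-partial $3,000 increments; reduction = 5 × $48 = $240, leaving $336. Solar Installation Rebate: $230,200 is at or below the $339,800 threshold, so the full $6,270 applies. total $336 + $6,270 = $6,606
Arjun ($237,500): Elderly Relief Credit: income exceeds $216,400 by $21,100, which is 8 full-or-partial $3,000 increments; reduction = 8 × $48 = $384, leaving $192. Solar Installation Rebate: $237,500 is at or below the $339,800 threshold, so the full $6,270 applies. total $192 + $6,270 = $6,462
Difference: |$6,606 − $6,462| = $144.

$144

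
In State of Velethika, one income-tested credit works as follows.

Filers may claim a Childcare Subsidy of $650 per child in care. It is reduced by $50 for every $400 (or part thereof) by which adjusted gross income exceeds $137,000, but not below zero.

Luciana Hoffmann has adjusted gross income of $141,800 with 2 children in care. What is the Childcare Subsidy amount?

$700

Childcare Subsidy: base = 2 × $650 = $1,300. income exceeds $137,000 by $4,800, which is 12 full-or-partial $400 increments; reduction = 12 × $50 = $600, leaving $700.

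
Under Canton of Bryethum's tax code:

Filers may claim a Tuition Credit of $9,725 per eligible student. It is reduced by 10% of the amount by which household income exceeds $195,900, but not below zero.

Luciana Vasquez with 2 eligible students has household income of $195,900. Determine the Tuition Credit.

$19,450

Tuition Credit: base = 2 × $9,725 = $19,450. $195,900 is at or below the $195,900 threshold, so the full $19,450 applies.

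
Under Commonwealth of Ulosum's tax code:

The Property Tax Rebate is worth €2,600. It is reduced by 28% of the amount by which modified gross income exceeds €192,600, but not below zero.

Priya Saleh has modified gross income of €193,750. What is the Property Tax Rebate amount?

€2,278

Property Tax Rebate: 28% of the €1,150 excess over €192,600 is €322; credit = €2,600 − €322 = €2,278.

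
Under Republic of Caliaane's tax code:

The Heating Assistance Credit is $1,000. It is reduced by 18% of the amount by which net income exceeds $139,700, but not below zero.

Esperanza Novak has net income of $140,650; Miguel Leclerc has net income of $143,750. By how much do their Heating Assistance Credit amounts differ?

Esperanza ($140,650): Heating Assistance Credit: 18% of the $950 excess over $139,700 is $171; credit = $1,000 − $171 = $829.
Miguel ($143,750): Heating Assistance Credit: 18% of the $4,050 excess over $139,700 is $729; credit = $1,000 − $729 = $271.
Difference: |$829 − $271| = $558.

$558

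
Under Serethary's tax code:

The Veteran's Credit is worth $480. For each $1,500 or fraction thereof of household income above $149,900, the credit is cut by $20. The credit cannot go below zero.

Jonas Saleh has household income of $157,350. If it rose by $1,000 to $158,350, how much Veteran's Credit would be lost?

$20

At $157,350 — income exceeds $149,900 by $7,450, which is 5 full-or-partial $1,500 increments; reduction = 5 × $20 = $100, leaving $380.
At $158,350 — income exceeds $149,900 by $8,450, which is 6 full-or-partial $1,500 increments; reduction = 6 × $20 = $120, leaving $360.
Lost: $380 − $360 = $20.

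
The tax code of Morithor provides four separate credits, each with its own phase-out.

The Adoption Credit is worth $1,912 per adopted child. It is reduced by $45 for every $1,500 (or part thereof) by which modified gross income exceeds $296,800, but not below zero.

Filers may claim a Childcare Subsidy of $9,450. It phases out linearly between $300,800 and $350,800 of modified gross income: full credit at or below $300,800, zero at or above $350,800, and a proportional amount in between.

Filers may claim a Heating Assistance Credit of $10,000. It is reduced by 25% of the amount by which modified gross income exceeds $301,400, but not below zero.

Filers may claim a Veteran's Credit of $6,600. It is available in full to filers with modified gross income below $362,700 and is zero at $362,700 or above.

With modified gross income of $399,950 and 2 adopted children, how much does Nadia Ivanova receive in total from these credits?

Adoption Credit: base = 2 × $1,912 = $3,824. income exceeds $296,800 by $103,150, which is 69 full-or-partial $1,500 increments; reduction = 69 × $45 = $3,105, leaving $719.
Childcare Subsidy: $399,950 is at or above $350,800, so the credit is $0.
Heating Assistance Credit: 25% of the $98,550 excess over $301,400 is $24,637.50 ≥ base, so the credit is $0.
Veteran's Credit: $399,950 meets or exceeds the $362,700 cutoff, so the credit is $0.
Total: $719 + $0 + $0 + $0 = $719.

$719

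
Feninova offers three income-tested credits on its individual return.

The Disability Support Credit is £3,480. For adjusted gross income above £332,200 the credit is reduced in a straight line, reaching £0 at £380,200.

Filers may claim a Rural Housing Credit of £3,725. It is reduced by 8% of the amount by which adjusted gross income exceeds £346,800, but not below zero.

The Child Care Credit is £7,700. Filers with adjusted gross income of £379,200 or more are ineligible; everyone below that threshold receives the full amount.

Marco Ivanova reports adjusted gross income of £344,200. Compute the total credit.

Disability Support Credit: £344,200 is £12,000 into a £48,000 phase-out range, leaving 36,000/48,000 of the credit: £3,480 × 36,000/48,000 = £2,610.
Rural Housing Credit: £344,200 is at or below the £346,800 threshold, so the full £3,725 applies.
Child Care Credit: £344,200 is below the £379,200 cutoff, so the full £7,700 applies.
Total: £2,610 + £3,725 + £7,700 = £14,035.

£14,035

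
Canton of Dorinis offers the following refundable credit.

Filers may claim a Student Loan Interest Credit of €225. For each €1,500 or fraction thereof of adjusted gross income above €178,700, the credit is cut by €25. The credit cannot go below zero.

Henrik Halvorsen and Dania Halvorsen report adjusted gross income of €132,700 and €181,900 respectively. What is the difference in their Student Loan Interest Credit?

€75

Henrik (€132,700): Student Loan Interest Credit: €132,700 is at or below the €178,700 threshold, so the full €225 applies.
Dania (€181,900): Student Loan Interest Credit: income exceeds €178,700 by €3,200, which is 3 full-or-partial €1,500 increments; reduction = 3 × €25 = €75, leaving €150.
Difference: |€225 − €150| = €75.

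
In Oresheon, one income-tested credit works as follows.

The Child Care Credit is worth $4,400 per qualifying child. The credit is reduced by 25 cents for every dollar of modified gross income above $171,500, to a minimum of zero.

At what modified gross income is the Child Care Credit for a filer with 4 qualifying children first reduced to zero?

$241,900

Full credit = 4 × $4,400 = $17,600.
The credit falls by 25% of each dollar above $171,500, so it reaches zero when the excess is $17,600 / 25% = $70,400: income = $171,500 + $70,400 = $241,900.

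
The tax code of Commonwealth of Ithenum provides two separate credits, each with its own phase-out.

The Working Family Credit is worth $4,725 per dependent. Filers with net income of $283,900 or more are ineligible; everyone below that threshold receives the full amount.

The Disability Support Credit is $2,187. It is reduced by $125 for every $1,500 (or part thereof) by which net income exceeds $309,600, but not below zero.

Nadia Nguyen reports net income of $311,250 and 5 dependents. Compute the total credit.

Working Family Credit: base = 5 × $4,725 = $23,625. $311,250 meets or exceeds the $283,900 cutoff, so the credit is $0.
Disability Support Credit: income exceeds $309,600 by $1,650, which is 2 full-or-partial $1,500 increments; reduction = 2 × $125 = $250, leaving $1,937.
Total: $0 + $1,937 = $1,937.

$1,937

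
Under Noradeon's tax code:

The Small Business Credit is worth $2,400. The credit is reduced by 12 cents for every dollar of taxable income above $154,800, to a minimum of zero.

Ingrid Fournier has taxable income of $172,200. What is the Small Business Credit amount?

Small Business Credit: 12% of the $17,400 excess over $154,800 is $2,088; credit = $2,400 − $2,088 = $312.

$312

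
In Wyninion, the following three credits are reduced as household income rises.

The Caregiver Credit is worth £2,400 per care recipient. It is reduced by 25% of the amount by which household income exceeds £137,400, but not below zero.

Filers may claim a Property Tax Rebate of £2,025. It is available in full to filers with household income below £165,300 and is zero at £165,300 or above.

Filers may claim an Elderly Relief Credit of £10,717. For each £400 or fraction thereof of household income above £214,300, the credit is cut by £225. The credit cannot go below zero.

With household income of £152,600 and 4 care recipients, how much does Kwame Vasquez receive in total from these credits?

£18,542

Caregiver Credit: base = 4 × £2,400 = £9,600. 25% of the £15,200 excess over £137,400 is £3,800; credit = £9,600 − £3,800 = £5,800.
Property Tax Rebate: £152,600 is below the £165,300 cutoff, so the full £2,025 applies.
Elderly Relief Credit: £152,600 is at or below the £214,300 threshold, so the full £10,717 applies.
Total: £5,800 + £2,025 + £10,717 = £18,542.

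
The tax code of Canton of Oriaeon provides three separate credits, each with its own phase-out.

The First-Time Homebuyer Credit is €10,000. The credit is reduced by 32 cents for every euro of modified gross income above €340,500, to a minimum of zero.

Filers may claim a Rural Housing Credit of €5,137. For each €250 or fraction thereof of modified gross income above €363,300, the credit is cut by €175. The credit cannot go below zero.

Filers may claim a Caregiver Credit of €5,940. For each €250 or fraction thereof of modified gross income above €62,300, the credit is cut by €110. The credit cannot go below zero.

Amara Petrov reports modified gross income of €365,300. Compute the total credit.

€5,801

First-Time Homebuyer Credit: 32% of the €24,800 excess over €340,500 is €7,936; credit = €10,000 − €7,936 = €2,064.
Rural Housing Credit: income exceeds €363,300 by €2,000, which is 8 full-or-partial €250 increments; reduction = 8 × €175 = €1,400, leaving €3,737.
Caregiver Credit: income exceeds €62,300 by €303,000 → 1212 increments × €110 = €133,320 ≥ base, so the credit is €0.
Total: €2,064 + €3,737 + €0 = €5,801.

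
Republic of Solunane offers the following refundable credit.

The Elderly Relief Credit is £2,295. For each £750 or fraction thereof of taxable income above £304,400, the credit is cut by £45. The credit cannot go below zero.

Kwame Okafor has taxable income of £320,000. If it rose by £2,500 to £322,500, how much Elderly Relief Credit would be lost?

£180

At £320,000 — income exceeds £304,400 by £15,600, which is 21 full-or-partial £750 increments; reduction = 21 × £45 = £945, leaving £1,350.
At £322,500 — income exceeds £304,400 by £18,100, which is 25 full-or-partial £750 increments; reduction = 25 × £45 = £1,125, leaving £1,170.
Lost: £1,350 − £1,170 = £180.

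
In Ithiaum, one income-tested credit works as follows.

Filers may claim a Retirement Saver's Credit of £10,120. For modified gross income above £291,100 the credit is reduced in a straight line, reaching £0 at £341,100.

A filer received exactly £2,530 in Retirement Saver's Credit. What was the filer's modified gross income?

£328,600

£2,530 is 2,530/10,120 of the full £10,120, so 7,590/10,120 of the £50,000 range has been used: income = £291,100 + £50,000 × 7,590/10,120 = £328,600.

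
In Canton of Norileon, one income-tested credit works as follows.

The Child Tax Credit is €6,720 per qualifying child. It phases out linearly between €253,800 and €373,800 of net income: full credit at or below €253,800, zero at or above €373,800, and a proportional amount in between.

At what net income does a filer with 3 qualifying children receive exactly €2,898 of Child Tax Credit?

Full credit = 3 × €6,720 = €20,160.
€2,898 is 2,898/20,160 of the full €20,160, so 17,262/20,160 of the €120,000 range has been used: income = €253,800 + €120,000 × 17,262/20,160 = €356,550.

€356,550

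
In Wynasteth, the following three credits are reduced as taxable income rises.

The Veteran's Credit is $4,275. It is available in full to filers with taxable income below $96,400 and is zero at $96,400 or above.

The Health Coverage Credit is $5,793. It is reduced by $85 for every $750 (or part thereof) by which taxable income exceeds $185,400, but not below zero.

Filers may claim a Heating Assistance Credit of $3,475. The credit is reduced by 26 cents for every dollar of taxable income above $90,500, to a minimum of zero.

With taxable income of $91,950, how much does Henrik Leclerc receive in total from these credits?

Veteran's Credit: $91,950 is below the $96,400 cutoff, so the full $4,275 applies.
Health Coverage Credit: $91,950 is at or below the $185,400 threshold, so the full $5,793 applies.
Heating Assistance Credit: 26% of the $1,450 excess over $90,500 is $377; credit = $3,475 − $377 = $3,098.
Total: $4,275 + $5,793 + $3,098 = $13,166.

$13,166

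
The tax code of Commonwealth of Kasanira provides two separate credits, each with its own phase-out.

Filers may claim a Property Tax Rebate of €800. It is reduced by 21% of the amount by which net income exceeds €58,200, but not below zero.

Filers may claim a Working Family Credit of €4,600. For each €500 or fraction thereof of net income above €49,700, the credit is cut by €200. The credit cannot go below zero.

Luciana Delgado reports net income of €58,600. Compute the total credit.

€1,716

Property Tax Rebate: 21% of the €400 excess over €58,200 is €84; credit = €800 − €84 = €716.
Working Family Credit: income exceeds €49,700 by €8,900, which is 18 full-or-partial €500 increments; reduction = 18 × €200 = €3,600, leaving €1,000.
Total: €716 + €1,000 = €1,716.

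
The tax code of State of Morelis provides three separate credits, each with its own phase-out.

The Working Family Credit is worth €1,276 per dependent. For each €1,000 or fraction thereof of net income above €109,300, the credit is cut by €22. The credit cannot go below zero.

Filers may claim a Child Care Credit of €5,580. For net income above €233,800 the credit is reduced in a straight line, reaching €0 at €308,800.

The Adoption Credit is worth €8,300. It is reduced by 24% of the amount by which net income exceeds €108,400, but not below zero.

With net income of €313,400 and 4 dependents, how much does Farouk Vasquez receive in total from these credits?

€594

Working Family Credit: base = 4 × €1,276 = €5,104. income exceeds €109,300 by €204,100, which is 205 full-or-partial €1,000 increments; reduction = 205 × €22 = €4,510, leaving €594.
Child Care Credit: €313,400 is at or above €308,800, so the credit is €0.
Adoption Credit: 24% of the €205,000 excess over €108,400 is €49,200 ≥ base, so the credit is €0.
Total: €594 + €0 + €0 = €594.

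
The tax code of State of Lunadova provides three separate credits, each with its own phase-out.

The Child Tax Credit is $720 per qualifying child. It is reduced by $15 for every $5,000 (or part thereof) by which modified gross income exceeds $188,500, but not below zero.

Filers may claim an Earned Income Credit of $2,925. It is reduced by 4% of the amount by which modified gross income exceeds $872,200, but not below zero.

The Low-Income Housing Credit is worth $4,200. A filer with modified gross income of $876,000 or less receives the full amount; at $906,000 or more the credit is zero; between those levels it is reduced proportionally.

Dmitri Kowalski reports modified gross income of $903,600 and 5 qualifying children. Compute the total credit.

$3,445

Child Tax Credit: base = 5 × $720 = $3,600. income exceeds $188,500 by $715,100, which is 144 full-or-partial $5,000 increments; reduction = 144 × $15 = $2,160, leaving $1,440.
Earned Income Credit: 4% of the $31,400 excess over $872,200 is $1,256; credit = $2,925 − $1,256 = $1,669.
Low-Income Housing Credit: $903,600 is $27,600 into a $30,000 phase-out range, leaving 2,400/30,000 of the credit: $4,200 × 2,400/30,000 = $336.
Total: $1,440 + $1,669 + $336 = $3,445.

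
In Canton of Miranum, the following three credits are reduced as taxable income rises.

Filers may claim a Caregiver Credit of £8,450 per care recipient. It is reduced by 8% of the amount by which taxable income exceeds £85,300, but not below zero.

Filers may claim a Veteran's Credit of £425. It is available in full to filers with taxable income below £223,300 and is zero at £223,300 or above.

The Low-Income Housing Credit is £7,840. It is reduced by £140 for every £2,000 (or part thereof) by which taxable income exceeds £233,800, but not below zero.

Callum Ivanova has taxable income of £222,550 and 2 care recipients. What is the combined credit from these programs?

Caregiver Credit: base = 2 × £8,450 = £16,900. 8% of the £137,250 excess over £85,300 is £10,980; credit = £16,900 − £10,980 = £5,920.
Veteran's Credit: £222,550 is below the £223,300 cutoff, so the full £425 applies.
Low-Income Housing Credit: £222,550 is at or below the £233,800 threshold, so the full £7,840 applies.
Total: £5,920 + £425 + £7,840 = £14,185.

£14,185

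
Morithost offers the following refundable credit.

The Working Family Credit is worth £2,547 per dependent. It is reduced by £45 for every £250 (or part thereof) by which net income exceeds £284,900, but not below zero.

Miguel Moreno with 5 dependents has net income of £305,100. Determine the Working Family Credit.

£9,090

Working Family Credit: base = 5 × £2,547 = £12,735. income exceeds £284,900 by £20,200, which is 81 full-or-partial £250 increments; reduction = 81 × £45 = £3,645, leaving £9,090.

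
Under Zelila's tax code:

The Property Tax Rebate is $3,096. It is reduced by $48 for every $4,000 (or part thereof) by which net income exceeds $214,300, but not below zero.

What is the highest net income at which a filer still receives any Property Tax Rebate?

$470,300

After 64 increments the reduction is 64 × $48 = $3,072, leaving $24; one more increment wipes it out. Increment 64 ends at excess 64 × $4,000 = $256,000, so the highest qualifying income is $214,300 + $256,000 = $470,300.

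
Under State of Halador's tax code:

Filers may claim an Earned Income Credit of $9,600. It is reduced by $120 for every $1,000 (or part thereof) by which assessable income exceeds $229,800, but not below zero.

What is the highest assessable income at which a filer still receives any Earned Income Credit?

$308,800

After 79 increments the reduction is 79 × $120 = $9,480, leaving $120; one more increment wipes it out. Increment 79 ends at excess 79 × $1,000 = $79,000, so the highest qualifying income is $229,800 + $79,000 = $308,800.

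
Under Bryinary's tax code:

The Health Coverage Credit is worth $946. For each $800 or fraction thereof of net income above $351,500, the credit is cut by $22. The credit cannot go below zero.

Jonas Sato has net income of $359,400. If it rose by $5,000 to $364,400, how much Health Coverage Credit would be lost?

At $359,400 — income exceeds $351,500 by $7,900, which is 10 full-or-partial $800 increments; reduction = 10 × $22 = $220, leaving $726.
At $364,400 — income exceeds $351,500 by $12,900, which is 17 full-or-partial $800 increments; reduction = 17 × $22 = $374, leaving $572.
Lost: $726 − $572 = $154.

$154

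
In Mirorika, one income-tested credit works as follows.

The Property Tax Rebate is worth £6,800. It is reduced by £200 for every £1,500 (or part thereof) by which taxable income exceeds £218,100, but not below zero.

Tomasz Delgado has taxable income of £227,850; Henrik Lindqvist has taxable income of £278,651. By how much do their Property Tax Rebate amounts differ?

Tomasz (£227,850): Property Tax Rebate: income exceeds £218,100 by £9,750, which is 7 full-or-partial £1,500 increments; reduction = 7 × £200 = £1,400, leaving £5,400.
Henrik (£278,651): Property Tax Rebate: income exceeds £218,100 by £60,551 → 41 increments × £200 = £8,200 ≥ base, so the credit is £0.
Difference: |£5,400 − £0| = £5,400.

£5,400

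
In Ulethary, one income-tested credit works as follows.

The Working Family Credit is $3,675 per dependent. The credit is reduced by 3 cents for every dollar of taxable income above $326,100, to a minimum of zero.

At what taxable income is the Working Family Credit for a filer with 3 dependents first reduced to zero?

Full credit = 3 × $3,675 = $11,025.
The credit falls by 3% of each dollar above $326,100, so it reaches zero when the excess is $11,025 / 3% = $367,500: income = $326,100 + $367,500 = $693,600.

$693,600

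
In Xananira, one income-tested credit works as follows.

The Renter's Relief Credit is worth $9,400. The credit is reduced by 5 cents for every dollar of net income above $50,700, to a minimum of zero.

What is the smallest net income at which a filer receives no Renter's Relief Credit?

$238,700

The credit falls by 5% of each dollar above $50,700, so it reaches zero when the excess is $9,400 / 5% = $188,000: income = $50,700 + $188,000 = $238,700.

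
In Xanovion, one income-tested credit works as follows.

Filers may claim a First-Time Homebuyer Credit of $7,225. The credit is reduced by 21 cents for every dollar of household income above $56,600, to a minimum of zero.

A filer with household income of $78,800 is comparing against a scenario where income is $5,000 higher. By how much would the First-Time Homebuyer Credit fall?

At $78,800 — 21% of the $22,200 excess over $56,600 is $4,662; credit = $7,225 − $4,662 = $2,563.
At $83,800 — 21% of the $27,200 excess over $56,600 is $5,712; credit = $7,225 − $5,712 = $1,513.
Lost: $2,563 − $1,513 = $1,050.

$1,050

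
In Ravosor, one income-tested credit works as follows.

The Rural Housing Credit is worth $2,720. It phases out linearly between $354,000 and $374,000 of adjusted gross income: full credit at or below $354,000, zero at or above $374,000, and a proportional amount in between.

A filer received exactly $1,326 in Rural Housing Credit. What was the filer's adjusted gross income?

$1,326 is 1,326/2,720 of the full $2,720, so 1,394/2,720 of the $20,000 range has been used: income = $354,000 + $20,000 × 1,394/2,720 = $364,250.

$364,250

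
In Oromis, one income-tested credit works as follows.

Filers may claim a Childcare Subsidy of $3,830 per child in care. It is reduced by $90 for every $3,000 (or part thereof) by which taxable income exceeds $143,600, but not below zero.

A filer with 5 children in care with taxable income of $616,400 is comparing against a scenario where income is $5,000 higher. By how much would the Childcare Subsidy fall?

$180

At $616,400 — base = 5 × $3,830 = $19,150. income exceeds $143,600 by $472,800, which is 158 full-or-partial $3,000 increments; reduction = 158 × $90 = $14,220, leaving $4,930.
At $621,400 — base = 5 × $3,830 = $19,150. income exceeds $143,600 by $477,800, which is 160 full-or-partial $3,000 increments; reduction = 160 × $90 = $14,400, leaving $4,750.
Lost: $4,930 − $4,750 = $180.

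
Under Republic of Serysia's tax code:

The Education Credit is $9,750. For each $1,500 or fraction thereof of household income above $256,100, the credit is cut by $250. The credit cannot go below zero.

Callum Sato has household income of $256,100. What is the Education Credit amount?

Education Credit: $256,100 is at or below the $256,100 threshold, so the full $9,750 applies.

$9,750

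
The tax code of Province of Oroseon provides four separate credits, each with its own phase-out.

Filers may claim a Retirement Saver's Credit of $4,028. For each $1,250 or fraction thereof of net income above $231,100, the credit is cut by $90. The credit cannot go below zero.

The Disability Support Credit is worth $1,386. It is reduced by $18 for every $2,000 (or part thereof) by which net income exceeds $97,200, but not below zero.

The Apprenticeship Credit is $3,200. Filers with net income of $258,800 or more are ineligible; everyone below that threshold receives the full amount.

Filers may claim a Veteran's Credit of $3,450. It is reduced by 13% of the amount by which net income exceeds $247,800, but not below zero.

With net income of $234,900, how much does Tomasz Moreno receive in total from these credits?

Retirement Saver's Credit: income exceeds $231,100 by $3,800, which is 4 full-or-partial $1,250 increments; reduction = 4 × $90 = $360, leaving $3,668.
Disability Support Credit: income exceeds $97,200 by $137,700, which is 69 full-or-partial $2,000 increments; reduction = 69 × $18 = $1,242, leaving $144.
Apprenticeship Credit: $234,900 is below the $258,800 cutoff, so the full $3,200 applies.
Veteran's Credit: $234,900 is at or below the $247,800 threshold, so the full $3,450 applies.
Total: $3,668 + $144 + $3,200 + $3,450 = $10,462.

$10,462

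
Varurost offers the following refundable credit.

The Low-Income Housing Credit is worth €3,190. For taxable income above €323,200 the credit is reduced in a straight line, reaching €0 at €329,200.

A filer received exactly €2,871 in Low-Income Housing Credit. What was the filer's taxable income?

€323,800

€2,871 is 2,871/3,190 of the full €3,190, so 319/3,190 of the €6,000 range has been used: income = €323,200 + €6,000 × 319/3,190 = €323,800.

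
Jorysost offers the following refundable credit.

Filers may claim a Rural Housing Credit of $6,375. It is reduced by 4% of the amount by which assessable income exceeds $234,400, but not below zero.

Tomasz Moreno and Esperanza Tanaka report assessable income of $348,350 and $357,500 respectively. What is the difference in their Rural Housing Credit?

Tomasz ($348,350): Rural Housing Credit: 4% of the $113,950 excess over $234,400 is $4,558; credit = $6,375 − $4,558 = $1,817.
Esperanza ($357,500): Rural Housing Credit: 4% of the $123,100 excess over $234,400 is $4,924; credit = $6,375 − $4,924 = $1,451.
Difference: |$1,817 − $1,451| = $366.

$366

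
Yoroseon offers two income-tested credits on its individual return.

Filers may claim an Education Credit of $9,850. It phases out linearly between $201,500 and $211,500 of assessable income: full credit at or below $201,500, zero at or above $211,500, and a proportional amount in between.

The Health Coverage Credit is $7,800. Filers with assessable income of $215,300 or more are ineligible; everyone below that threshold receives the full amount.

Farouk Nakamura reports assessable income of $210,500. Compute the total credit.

Education Credit: $210,500 is $9,000 into a $10,000 phase-out range, leaving 1,000/10,000 of the credit: $9,850 × 1,000/10,000 = $985.
Health Coverage Credit: $210,500 is below the $215,300 cutoff, so the full $7,800 applies.
Total: $985 + $7,800 = $8,785.

$8,785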